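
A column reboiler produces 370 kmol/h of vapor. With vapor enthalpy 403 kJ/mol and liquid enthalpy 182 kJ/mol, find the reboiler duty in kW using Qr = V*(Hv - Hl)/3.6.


Qr = 370 * (403 - 182) / 3.6 = 370 * 221 / 3.6 = 22710

22710 kW


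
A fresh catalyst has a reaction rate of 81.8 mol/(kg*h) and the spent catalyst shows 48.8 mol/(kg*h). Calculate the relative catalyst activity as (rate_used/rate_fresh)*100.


Activity (%) = (rate_used / rate_fresh) * 100
rate_used = 48.8, rate_fresh = 81.8
= (48.8 / 81.8) * 100
= 0.5966 * 100 = 59.66

59.66 %


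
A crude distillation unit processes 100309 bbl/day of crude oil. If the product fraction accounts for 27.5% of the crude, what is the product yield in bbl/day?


Crude throughput = 100309 bbl/day
Fraction yield = 27.5%
yield = throughput * fraction / 100
yield = 100309 * 27.5 / 100 = 27584.975

27584.975 bbl/day


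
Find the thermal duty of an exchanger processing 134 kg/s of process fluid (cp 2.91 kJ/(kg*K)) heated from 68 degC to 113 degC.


Q = m_dot * cp * delta_T
delta_T = 113 - 68 = 45 K
Q = 134 * 2.91 * 45
= 389.94 * 45
= 17547.3 kW

17547.3 kW


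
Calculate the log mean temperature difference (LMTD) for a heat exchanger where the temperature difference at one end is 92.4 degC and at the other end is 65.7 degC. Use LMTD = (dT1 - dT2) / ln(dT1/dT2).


LMTD = (dT1 - dT2) / ln(dT1/dT2)
= (92.4 - 65.7) / ln(92.4 / 65.7) = 26.7 / 0.341028 = 78.29

78.29 degC


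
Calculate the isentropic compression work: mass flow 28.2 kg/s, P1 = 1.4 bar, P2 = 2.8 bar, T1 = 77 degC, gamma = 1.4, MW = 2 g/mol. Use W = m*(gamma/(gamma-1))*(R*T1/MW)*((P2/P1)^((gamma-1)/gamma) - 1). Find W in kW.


Isentropic work: W = m*(gamma/(gamma-1))*(R*T1/MW)*((P2/P1)^((gamma-1)/gamma) - 1)
T1 = 77 + 273.15 = 350.15 K
Pressure ratio = 2.8 / 1.4 = 2
Exponent = (1.4 - 1)/1.4 = 0.285714
(P2/P1)^exp - 1 = 2^0.285714 - 1 = 0.219013
W = 28.2 * 1.4 / 0.4 * 8.314 * 350.15 / 2 * 0.219013 = 31460

31460 kW


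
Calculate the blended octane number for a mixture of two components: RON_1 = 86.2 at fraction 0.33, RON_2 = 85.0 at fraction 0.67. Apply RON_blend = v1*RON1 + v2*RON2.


Linear blending: RON_blend = sum(vi * RONi)
Contribution 1: 0.33 * 86.2 = 28.446
Contribution 2: 0.67 * 85.0 = 56.95
RON_blend = 28.446 + 56.95 = 85.396

85.396


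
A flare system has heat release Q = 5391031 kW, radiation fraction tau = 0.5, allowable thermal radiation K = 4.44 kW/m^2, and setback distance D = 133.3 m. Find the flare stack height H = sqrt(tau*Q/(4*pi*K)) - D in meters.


tau*Q/(4*pi*K) = 0.5 * 5391031 / (4 * pi * 4.44) = 48311.3
sqrt(48311.3) = 219.798
H = 219.798 - 133.3 = 86.50

86.50 m


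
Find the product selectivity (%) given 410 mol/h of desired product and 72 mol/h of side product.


Selectivity = desired / (desired + undesired) * 100
Total products = 410 + 72 = 482 mol/h
S = 410 / 482 * 100
= 0.8506 * 100
= 85.06 %

85.06 %


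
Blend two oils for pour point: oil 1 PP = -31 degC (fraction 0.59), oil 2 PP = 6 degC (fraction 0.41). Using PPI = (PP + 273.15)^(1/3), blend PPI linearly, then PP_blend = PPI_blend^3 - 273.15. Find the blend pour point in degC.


PPI_1 = (-31 + 273.15)^(1/3) = 6.232967
PPI_2 = (6 + 273.15)^(1/3) = 6.535506
PPI_blend = 0.59 * 6.232967 + 0.41 * 6.535506 = 6.357008
PP_blend = 6.357008^3 - 273.15 = 256.8966 - 273.15 = -16.25

-16.25 degC


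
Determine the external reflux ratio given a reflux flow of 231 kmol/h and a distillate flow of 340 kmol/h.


Reflux ratio definition: R = L / D (liquid returned / distillate withdrawn)
L = 231 kmol/h, D = 340 kmol/h
R = 231 / 340 = 0.6794

0.6794


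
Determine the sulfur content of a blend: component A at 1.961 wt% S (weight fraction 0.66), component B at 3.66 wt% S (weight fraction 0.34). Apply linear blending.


Linear sulfur blending: S_blend = x1*S1 + x2*S2
Contribution 1: 0.66 * 1.961 = 1.29426 wt%
Contribution 2: 0.34 * 3.66 = 1.2444 wt%
S_blend = 1.29426 + 1.2444 = 2.53866

2.53866 wt%


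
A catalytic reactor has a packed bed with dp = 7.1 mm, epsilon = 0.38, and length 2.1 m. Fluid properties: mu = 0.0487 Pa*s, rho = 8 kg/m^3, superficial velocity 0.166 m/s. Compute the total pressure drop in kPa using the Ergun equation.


dp = 7.1 mm = 0.0071 m
Viscous term = 150*0.0487*0.166*(1-0.38)^2 / (0.0071^2*0.38^3) = 168517
Inertial term = 1.75*8*0.166^2*(1-0.38) / (0.0071*0.38^3) = 613.941
dP/L = 168517 + 613.941 = 169131 Pa/m
dP = 169131 * 2.1 / 1000 = 355.2 kPa

355.2 kPa


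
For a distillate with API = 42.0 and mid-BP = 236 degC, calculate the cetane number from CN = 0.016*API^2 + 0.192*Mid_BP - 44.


CN = 0.016 * 42.0^2 + 0.192 * 236 - 44
CN = 28.224 + 45.312 - 44 = 29.536

29.536


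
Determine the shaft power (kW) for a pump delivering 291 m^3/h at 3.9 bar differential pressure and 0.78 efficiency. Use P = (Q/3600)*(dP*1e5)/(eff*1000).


Q = 291 / 3600 = 0.0808333 m^3/s
P = 0.0808333 * (3.9 * 1e5) / 0.78 / 1000 = 40.42

40.42 kW


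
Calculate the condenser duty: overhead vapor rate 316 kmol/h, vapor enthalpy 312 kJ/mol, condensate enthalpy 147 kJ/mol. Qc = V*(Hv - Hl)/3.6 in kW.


Qc = 316 * (312 - 147) / 3.6 = 316 * 165 / 3.6 = 14480

14480 kW


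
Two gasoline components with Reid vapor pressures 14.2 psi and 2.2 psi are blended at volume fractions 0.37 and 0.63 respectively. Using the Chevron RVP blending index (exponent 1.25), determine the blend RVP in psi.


Chevron index: RVP_blend = (sum xi*RVPi^1.25)^(1/1.25)
RVP^1.25 terms: 0.37 * 14.2^1.25 + 0.63 * 2.2^1.25 = 11.8871
RVP_blend = 11.8871^(1/1.25) = 7.245

7.245 psi


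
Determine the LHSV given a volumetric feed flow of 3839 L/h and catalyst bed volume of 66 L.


LHSV = volumetric feed rate / catalyst volume
= 3839 L/h / 66 L
= 58.17 h^-1

58.17 h^-1


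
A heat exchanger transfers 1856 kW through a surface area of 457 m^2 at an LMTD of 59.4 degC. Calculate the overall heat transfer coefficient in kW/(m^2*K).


From Q = U*A*LMTD, U = Q / (A * LMTD)
U = 1856 / (457 * 59.4) = 1856 / 27145.8 = 0.06837

0.06837 kW/(m^2*K)


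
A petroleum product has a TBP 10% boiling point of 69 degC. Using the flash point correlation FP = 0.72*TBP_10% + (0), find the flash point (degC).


FP = 0.72 * 69 + (0) = 49.68

49.68 degC


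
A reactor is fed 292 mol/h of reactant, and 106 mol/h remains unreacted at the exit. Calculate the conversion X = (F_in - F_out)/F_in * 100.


X = (F_in - F_out) / F_in * 100
Moles reacted = 292 - 106 = 186
X = 186 / 292 * 100
= 0.6370 * 100
= 63.70 %

63.70 %


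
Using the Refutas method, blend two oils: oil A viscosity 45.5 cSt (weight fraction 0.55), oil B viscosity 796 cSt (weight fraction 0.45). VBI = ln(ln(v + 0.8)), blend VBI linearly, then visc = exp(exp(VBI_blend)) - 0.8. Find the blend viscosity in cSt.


Refutas method: VBN_i = 14.534*ln(ln(visc_i + 0.8)) + 10.975, blended linearly by mass fraction; since VBN is linear in VBI_i = ln(ln(visc_i + 0.8)) and the fractions sum to 1, blend VBI directly: visc = exp(exp(VBI_blend)) - 0.8
VBI_1 = ln(ln(45.5 + 0.8)) = 1.34421
VBI_2 = ln(ln(796 + 0.8)) = 1.89921
VBI_blend = 0.55 * 1.34421 + 0.45 * 1.89921 = 1.59396
visc_blend = exp(exp(1.59396)) - 0.8 = 136.6

136.6 cSt


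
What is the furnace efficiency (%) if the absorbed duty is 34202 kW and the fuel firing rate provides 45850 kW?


Furnace efficiency = Q_absorbed / Q_fuel * 100
= 34202 / 45850 * 100 = 74.60

74.60 %


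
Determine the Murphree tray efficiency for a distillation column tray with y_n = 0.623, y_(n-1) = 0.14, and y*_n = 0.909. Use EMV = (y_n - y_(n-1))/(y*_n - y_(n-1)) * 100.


Murphree vapor efficiency: EMV = (y_n - y_(n-1)) / (y*_n - y_(n-1)) * 100
EMV = (0.623 - 0.14) / (0.909 - 0.14) * 100 = 0.483 / 0.769 * 100 = 62.81

62.81 %


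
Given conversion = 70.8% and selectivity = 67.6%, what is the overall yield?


Overall yield = conversion (%) * selectivity (%) / 100
Conversion = 70.8%, Selectivity = 67.6%
Y = 70.8 * 67.6 / 100
= 47.8608 %

47.8608 %


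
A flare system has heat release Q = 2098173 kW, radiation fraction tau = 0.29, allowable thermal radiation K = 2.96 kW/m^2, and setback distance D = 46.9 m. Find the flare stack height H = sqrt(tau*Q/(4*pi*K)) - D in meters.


tau*Q/(4*pi*K) = 0.29 * 2098173 / (4 * pi * 2.96) = 16358.3
sqrt(16358.3) = 127.9
H = 127.9 - 46.9 = 81.00

81.00 m


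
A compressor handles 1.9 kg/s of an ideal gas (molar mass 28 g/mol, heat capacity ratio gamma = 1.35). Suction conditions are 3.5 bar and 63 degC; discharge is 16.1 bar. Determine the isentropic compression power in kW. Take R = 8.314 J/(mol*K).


Isentropic work: W = m*(gamma/(gamma-1))*(R*T1/MW)*((P2/P1)^((gamma-1)/gamma) - 1)
T1 = 63 + 273.15 = 336.15 K
Pressure ratio = 16.1 / 3.5 = 4.6
Exponent = (1.35 - 1)/1.35 = 0.259259
(P2/P1)^exp - 1 = 4.6^0.259259 - 1 = 0.48534
W = 1.9 * 1.35 / 0.35 * 8.314 * 336.15 / 28 * 0.48534 = 355.0

355.0 kW


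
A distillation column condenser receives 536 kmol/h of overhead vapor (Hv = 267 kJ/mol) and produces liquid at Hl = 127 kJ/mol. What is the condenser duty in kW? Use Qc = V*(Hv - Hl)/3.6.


Qc = 536 * (267 - 127) / 3.6 = 536 * 140 / 3.6 = 20840

20840 kW


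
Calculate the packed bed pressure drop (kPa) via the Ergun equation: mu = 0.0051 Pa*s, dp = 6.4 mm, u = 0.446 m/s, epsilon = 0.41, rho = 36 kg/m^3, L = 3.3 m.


dp = 6.4 mm = 0.0064 m
Viscous term = 150*0.0051*0.446*(1-0.41)^2 / (0.0064^2*0.41^3) = 42071.6
Inertial term = 1.75*36*0.446^2*(1-0.41) / (0.0064*0.41^3) = 16762.2
dP/L = 42071.6 + 16762.2 = 58833.8 Pa/m
dP = 58833.8 * 3.3 / 1000 = 194.2 kPa

194.2 kPa


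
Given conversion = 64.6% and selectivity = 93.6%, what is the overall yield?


Overall yield = conversion (%) * selectivity (%) / 100
Conversion = 64.6%, Selectivity = 93.6%
Y = 64.6 * 93.6 / 100
= 60.4656 %

60.4656 %


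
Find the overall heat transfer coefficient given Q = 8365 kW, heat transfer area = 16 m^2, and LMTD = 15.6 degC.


From Q = U*A*LMTD, U = Q / (A * LMTD)
U = 8365 / (16 * 15.6) = 8365 / 249.6 = 33.51

33.51 kW/(m^2*K)


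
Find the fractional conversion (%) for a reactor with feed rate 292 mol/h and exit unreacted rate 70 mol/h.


X = (F_in - F_out) / F_in * 100
Moles reacted = 292 - 70 = 222
X = 222 / 292 * 100
= 0.7603 * 100
= 76.03 %

76.03 %


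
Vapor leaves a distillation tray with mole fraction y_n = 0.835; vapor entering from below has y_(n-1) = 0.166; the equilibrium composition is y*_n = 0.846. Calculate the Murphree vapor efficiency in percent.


Murphree vapor efficiency: EMV = (y_n - y_(n-1)) / (y*_n - y_(n-1)) * 100
EMV = (0.835 - 0.166) / (0.846 - 0.166) * 100 = 0.669 / 0.68 * 100 = 98.38

98.38 %


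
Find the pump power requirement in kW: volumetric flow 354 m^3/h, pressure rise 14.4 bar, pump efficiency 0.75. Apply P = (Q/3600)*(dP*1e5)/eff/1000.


Q = 354 / 3600 = 0.0983333 m^3/s
P = 0.0983333 * (14.4 * 1e5) / 0.75 / 1000 = 188.8

188.8 kW


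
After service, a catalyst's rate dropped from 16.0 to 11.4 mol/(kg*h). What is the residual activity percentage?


Activity (%) = (rate_used / rate_fresh) * 100
rate_used = 11.4, rate_fresh = 16.0
= (11.4 / 16.0) * 100
= 0.7125 * 100 = 71.25

71.25 %


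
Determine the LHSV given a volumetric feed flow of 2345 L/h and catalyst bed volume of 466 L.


LHSV = volumetric feed rate / catalyst volume
= 2345 L/h / 466 L
= 5.032 h^-1

5.032 h^-1


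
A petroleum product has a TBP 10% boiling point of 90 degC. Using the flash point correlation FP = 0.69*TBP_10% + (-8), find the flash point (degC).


FP = 0.69 * 90 + (-8) = 54.1

54.1 degC


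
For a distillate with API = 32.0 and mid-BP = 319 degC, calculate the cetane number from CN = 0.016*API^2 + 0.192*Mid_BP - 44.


CN = 0.016 * 32.0^2 + 0.192 * 319 - 44
CN = 16.384 + 61.248 - 44 = 33.632

33.632


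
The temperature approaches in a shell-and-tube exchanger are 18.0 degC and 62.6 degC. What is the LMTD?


LMTD = (dT1 - dT2) / ln(dT1/dT2)
= (18.0 - 62.6) / ln(18.0 / 62.6) = -44.6 / -1.24639 = 35.78

35.78 degC


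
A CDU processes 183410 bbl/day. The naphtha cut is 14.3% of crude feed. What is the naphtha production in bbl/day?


Crude throughput = 183410 bbl/day
Fraction yield = 14.3%
yield = throughput * fraction / 100
yield = 183410 * 14.3 / 100 = 26227.63

26227.63 bbl/day


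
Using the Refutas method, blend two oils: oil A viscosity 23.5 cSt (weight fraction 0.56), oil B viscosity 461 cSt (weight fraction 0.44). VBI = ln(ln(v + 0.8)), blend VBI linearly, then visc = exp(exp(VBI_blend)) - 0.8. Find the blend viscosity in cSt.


Refutas method: VBN_i = 14.534*ln(ln(visc_i + 0.8)) + 10.975, blended linearly by mass fraction; since VBN is linear in VBI_i = ln(ln(visc_i + 0.8)) and the fractions sum to 1, blend VBI directly: visc = exp(exp(VBI_blend)) - 0.8
VBI_1 = ln(ln(23.5 + 0.8)) = 1.16017
VBI_2 = ln(ln(461 + 0.8)) = 1.81403
VBI_blend = 0.56 * 1.16017 + 0.44 * 1.81403 = 1.44787
visc_blend = exp(exp(1.44787)) - 0.8 = 69.59

69.59 cSt


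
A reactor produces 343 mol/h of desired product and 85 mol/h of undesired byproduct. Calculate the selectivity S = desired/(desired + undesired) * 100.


Selectivity = desired / (desired + undesired) * 100
Total products = 343 + 85 = 428 mol/h
S = 343 / 428 * 100
= 0.8014 * 100
= 80.14 %

80.14 %


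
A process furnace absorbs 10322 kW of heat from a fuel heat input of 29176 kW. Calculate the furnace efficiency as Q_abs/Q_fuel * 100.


Furnace efficiency = Q_absorbed / Q_fuel * 100
= 10322 / 29176 * 100 = 35.38

35.38 %


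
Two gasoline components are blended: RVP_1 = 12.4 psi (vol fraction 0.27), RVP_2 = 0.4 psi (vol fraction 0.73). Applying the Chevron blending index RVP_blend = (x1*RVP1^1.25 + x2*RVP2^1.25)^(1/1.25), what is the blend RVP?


Chevron index: RVP_blend = (sum xi*RVPi^1.25)^(1/1.25)
RVP^1.25 terms: 0.27 * 12.4^1.25 + 0.73 * 0.4^1.25 = 6.51484
RVP_blend = 6.51484^(1/1.25) = 4.478

4.478 psi


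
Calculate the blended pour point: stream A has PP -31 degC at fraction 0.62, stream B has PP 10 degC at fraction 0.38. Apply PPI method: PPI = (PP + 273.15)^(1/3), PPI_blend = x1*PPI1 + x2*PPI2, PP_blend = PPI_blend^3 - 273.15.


PPI_1 = (-31 + 273.15)^(1/3) = 6.232967
PPI_2 = (10 + 273.15)^(1/3) = 6.566574
PPI_blend = 0.62 * 6.232967 + 0.38 * 6.566574 = 6.359738
PP_blend = 6.359738^3 - 273.15 = 257.2277 - 273.15 = -15.92

-15.92 degC


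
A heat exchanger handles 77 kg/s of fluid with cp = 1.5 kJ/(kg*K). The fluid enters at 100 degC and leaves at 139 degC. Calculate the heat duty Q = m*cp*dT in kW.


Q = m_dot * cp * delta_T
delta_T = 139 - 100 = 39 K
Q = 77 * 1.5 * 39
= 115.5 * 39
= 4504.5 kW

4504.5 kW


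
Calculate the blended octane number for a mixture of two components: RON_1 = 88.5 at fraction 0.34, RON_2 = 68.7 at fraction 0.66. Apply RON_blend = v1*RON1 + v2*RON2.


Linear blending: RON_blend = sum(vi * RONi)
Contribution 1: 0.34 * 88.5 = 30.09
Contribution 2: 0.66 * 68.7 = 45.342
RON_blend = 30.09 + 45.342 = 75.432

75.432


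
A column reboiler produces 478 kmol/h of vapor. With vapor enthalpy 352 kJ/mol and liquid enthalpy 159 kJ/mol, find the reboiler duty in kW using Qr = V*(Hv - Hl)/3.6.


Qr = 478 * (352 - 159) / 3.6 = 478 * 193 / 3.6 = 25630

25630 kW


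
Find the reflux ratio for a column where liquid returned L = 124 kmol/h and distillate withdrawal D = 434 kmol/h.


Reflux ratio definition: R = L / D (liquid returned / distillate withdrawn)
L = 124 kmol/h, D = 434 kmol/h
R = 124 / 434 = 0.2857

0.2857


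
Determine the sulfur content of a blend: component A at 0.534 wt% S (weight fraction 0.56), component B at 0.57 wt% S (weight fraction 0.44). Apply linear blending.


Linear sulfur blending: S_blend = x1*S1 + x2*S2
Contribution 1: 0.56 * 0.534 = 0.29904 wt%
Contribution 2: 0.44 * 0.57 = 0.2508 wt%
S_blend = 0.29904 + 0.2508 = 0.54984

0.54984 wt%


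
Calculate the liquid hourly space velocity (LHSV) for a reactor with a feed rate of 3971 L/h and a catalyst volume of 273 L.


LHSV = volumetric feed rate / catalyst volume
= 3971 L/h / 273 L
= 14.55 h^-1

14.55 h^-1


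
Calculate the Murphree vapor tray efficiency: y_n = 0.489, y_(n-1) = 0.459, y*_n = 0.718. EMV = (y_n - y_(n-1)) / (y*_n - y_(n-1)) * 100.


Murphree vapor efficiency: EMV = (y_n - y_(n-1)) / (y*_n - y_(n-1)) * 100
EMV = (0.489 - 0.459) / (0.718 - 0.459) * 100 = 0.03 / 0.259 * 100 = 11.58

11.58 %


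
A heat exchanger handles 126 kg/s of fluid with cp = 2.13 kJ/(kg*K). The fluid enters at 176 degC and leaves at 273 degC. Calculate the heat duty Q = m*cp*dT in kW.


Q = m_dot * cp * delta_T
delta_T = 273 - 176 = 97 K
Q = 126 * 2.13 * 97
= 268.38 * 97
= 26032.86 kW

26032.86 kW


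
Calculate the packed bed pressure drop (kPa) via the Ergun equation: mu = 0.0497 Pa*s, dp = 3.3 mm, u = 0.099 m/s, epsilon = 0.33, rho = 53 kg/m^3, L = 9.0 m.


dp = 3.3 mm = 0.0033 m
Viscous term = 150*0.0497*0.099*(1-0.33)^2 / (0.0033^2*0.33^3) = 846570
Inertial term = 1.75*53*0.099^2*(1-0.33) / (0.0033*0.33^3) = 5135.74
dP/L = 846570 + 5135.74 = 851706 Pa/m
dP = 851706 * 9.0 / 1000 = 7665 kPa

7665 kPa


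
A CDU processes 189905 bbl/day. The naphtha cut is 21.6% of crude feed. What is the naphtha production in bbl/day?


Crude throughput = 189905 bbl/day
Fraction yield = 21.6%
yield = throughput * fraction / 100
yield = 189905 * 21.6 / 100 = 41019.48

41019.48 bbl/day


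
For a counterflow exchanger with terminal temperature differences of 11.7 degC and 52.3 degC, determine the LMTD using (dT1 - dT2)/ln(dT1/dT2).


LMTD = (dT1 - dT2) / ln(dT1/dT2)
= (11.7 - 52.3) / ln(11.7 / 52.3) = -40.6 / -1.49741 = 27.11

27.11 degC


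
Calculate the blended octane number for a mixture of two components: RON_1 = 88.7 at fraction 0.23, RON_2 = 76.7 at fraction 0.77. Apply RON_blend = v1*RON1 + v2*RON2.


Linear blending: RON_blend = sum(vi * RONi)
Contribution 1: 0.23 * 88.7 = 20.401
Contribution 2: 0.77 * 76.7 = 59.059
RON_blend = 20.401 + 59.059 = 79.46

79.46


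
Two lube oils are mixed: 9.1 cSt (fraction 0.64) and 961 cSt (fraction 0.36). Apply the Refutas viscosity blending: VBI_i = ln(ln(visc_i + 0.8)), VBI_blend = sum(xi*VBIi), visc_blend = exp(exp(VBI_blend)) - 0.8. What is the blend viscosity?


Refutas method: VBN_i = 14.534*ln(ln(visc_i + 0.8)) + 10.975, blended linearly by mass fraction; since VBN is linear in VBI_i = ln(ln(visc_i + 0.8)) and the fractions sum to 1, blend VBI directly: visc = exp(exp(VBI_blend)) - 0.8
VBI_1 = ln(ln(9.1 + 0.8)) = 0.829658
VBI_2 = ln(ln(961 + 0.8)) = 1.92699
VBI_blend = 0.64 * 0.829658 + 0.36 * 1.92699 = 1.2247
visc_blend = exp(exp(1.2247)) - 0.8 = 29.26

29.26 cSt


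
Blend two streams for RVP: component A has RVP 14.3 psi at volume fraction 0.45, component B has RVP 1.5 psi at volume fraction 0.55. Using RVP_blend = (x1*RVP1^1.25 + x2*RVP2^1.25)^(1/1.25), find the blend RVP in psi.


Chevron index: RVP_blend = (sum xi*RVPi^1.25)^(1/1.25)
RVP^1.25 terms: 0.45 * 14.3^1.25 + 0.55 * 1.5^1.25 = 13.4266
RVP_blend = 13.4266^(1/1.25) = 7.987

7.987 psi


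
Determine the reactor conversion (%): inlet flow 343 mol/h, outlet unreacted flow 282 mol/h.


X = (F_in - F_out) / F_in * 100
Moles reacted = 343 - 282 = 61
X = 61 / 343 * 100
= 0.1778 * 100
= 17.78 %

17.78 %


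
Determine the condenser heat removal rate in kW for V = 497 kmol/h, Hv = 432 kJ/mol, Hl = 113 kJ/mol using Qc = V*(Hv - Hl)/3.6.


Qc = 497 * (432 - 113) / 3.6 = 497 * 319 / 3.6 = 44040

44040 kW


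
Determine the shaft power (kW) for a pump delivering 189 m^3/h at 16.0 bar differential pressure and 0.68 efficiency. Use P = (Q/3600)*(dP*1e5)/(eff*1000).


Q = 189 / 3600 = 0.0525 m^3/s
P = 0.0525 * (16.0 * 1e5) / 0.68 / 1000 = 123.5

123.5 kW


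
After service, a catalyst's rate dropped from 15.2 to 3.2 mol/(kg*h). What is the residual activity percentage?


Activity (%) = (rate_used / rate_fresh) * 100
rate_used = 3.2, rate_fresh = 15.2
= (3.2 / 15.2) * 100
= 0.2105 * 100 = 21.05

21.05 %


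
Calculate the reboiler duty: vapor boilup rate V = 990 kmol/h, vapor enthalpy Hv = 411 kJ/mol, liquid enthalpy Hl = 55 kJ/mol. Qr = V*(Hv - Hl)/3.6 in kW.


Qr = 990 * (411 - 55) / 3.6 = 990 * 356 / 3.6 = 97900

97900 kW


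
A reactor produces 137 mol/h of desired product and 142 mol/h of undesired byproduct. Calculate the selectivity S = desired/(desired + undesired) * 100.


Selectivity = desired / (desired + undesired) * 100
Total products = 137 + 142 = 279 mol/h
S = 137 / 279 * 100
= 0.4910 * 100
= 49.10 %

49.10 %


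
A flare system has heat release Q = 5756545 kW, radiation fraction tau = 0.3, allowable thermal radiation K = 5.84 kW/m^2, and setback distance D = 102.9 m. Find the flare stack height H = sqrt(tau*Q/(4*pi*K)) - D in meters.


tau*Q/(4*pi*K) = 0.3 * 5756545 / (4 * pi * 5.84) = 23532.1
sqrt(23532.1) = 153.402
H = 153.402 - 102.9 = 50.50

50.50 m


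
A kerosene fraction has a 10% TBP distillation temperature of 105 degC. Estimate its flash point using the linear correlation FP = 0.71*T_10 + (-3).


FP = 0.71 * 105 + (-3) = 71.55

71.55 degC


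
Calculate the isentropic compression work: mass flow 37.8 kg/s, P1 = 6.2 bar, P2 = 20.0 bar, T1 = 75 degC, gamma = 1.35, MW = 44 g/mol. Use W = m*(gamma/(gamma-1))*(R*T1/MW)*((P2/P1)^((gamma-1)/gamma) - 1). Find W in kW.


Isentropic work: W = m*(gamma/(gamma-1))*(R*T1/MW)*((P2/P1)^((gamma-1)/gamma) - 1)
T1 = 75 + 273.15 = 348.15 K
Pressure ratio = 20.0 / 6.2 = 3.22581
Exponent = (1.35 - 1)/1.35 = 0.259259
(P2/P1)^exp - 1 = 3.22581^0.259259 - 1 = 0.354781
W = 37.8 * 1.35 / 0.35 * 8.314 * 348.15 / 44 * 0.354781 = 3403

3403 kW


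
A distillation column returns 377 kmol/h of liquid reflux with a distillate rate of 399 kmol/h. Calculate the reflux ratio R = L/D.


Reflux ratio definition: R = L / D (liquid returned / distillate withdrawn)
L = 377 kmol/h, D = 399 kmol/h
R = 377 / 399 = 0.9449

0.9449


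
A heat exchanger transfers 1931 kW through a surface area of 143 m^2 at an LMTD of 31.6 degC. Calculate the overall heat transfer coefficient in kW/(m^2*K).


From Q = U*A*LMTD, U = Q / (A * LMTD)
U = 1931 / (143 * 31.6) = 1931 / 4518.8 = 0.4273

0.4273 kW/(m^2*K)


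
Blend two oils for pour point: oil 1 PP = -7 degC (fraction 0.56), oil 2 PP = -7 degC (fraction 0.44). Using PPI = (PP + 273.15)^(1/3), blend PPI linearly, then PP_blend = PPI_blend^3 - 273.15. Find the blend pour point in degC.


PPI_1 = (-7 + 273.15)^(1/3) = 6.432436
PPI_2 = (-7 + 273.15)^(1/3) = 6.432436
PPI_blend = 0.56 * 6.432436 + 0.44 * 6.432436 = 6.432436
PP_blend = 6.432436^3 - 273.15 = 266.15 - 273.15 = -7

-7 degC


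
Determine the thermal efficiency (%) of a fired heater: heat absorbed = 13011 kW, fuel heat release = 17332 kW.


Furnace efficiency = Q_absorbed / Q_fuel * 100
= 13011 / 17332 * 100 = 75.07

75.07 %


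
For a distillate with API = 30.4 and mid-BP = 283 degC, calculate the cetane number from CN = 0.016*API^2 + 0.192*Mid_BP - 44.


CN = 0.016 * 30.4^2 + 0.192 * 283 - 44
CN = 14.78656 + 54.336 - 44 = 25.12256

25.12256


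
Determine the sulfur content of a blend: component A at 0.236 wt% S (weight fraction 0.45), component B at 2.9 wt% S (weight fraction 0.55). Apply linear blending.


Linear sulfur blending: S_blend = x1*S1 + x2*S2
Contribution 1: 0.45 * 0.236 = 0.1062 wt%
Contribution 2: 0.55 * 2.9 = 1.595 wt%
S_blend = 0.1062 + 1.595 = 1.7012

1.7012 wt%


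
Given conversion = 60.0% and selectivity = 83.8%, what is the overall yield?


Overall yield = conversion (%) * selectivity (%) / 100
Conversion = 60.0%, Selectivity = 83.8%
Y = 60.0 * 83.8 / 100
= 50.28 %

50.28 %


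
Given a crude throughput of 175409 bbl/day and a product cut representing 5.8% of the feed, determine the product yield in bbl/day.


Crude throughput = 175409 bbl/day
Fraction yield = 5.8%
yield = throughput * fraction / 100
yield = 175409 * 5.8 / 100 = 10173.722

10173.722 bbl/day


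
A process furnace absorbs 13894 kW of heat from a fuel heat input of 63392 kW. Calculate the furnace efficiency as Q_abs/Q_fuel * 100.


Furnace efficiency = Q_absorbed / Q_fuel * 100
= 13894 / 63392 * 100 = 21.92

21.92 %


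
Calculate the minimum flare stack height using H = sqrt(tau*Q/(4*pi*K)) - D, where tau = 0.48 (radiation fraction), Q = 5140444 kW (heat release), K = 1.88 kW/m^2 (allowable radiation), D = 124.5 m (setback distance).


tau*Q/(4*pi*K) = 0.48 * 5140444 / (4 * pi * 1.88) = 104442
sqrt(104442) = 323.175
H = 323.175 - 124.5 = 198.7

198.7 m


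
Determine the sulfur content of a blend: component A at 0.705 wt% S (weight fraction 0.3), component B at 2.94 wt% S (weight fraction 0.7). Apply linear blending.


Linear sulfur blending: S_blend = x1*S1 + x2*S2
Contribution 1: 0.3 * 0.705 = 0.2115 wt%
Contribution 2: 0.7 * 2.94 = 2.058 wt%
S_blend = 0.2115 + 2.058 = 2.2695

2.2695 wt%


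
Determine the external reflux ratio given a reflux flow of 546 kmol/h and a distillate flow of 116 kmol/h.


Reflux ratio definition: R = L / D (liquid returned / distillate withdrawn)
L = 546 kmol/h, D = 116 kmol/h
R = 546 / 116 = 4.707

4.707


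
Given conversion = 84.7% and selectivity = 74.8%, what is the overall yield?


Overall yield = conversion (%) * selectivity (%) / 100
Conversion = 84.7%, Selectivity = 74.8%
Y = 84.7 * 74.8 / 100
= 63.3556 %

63.3556 %


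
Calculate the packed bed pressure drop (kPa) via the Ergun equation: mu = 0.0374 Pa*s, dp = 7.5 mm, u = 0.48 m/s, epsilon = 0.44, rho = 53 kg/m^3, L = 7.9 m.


dp = 7.5 mm = 0.0075 m
Viscous term = 150*0.0374*0.48*(1-0.44)^2 / (0.0075^2*0.44^3) = 176238
Inertial term = 1.75*53*0.48^2*(1-0.44) / (0.0075*0.44^3) = 18731.2
dP/L = 176238 + 18731.2 = 194969 Pa/m
dP = 194969 * 7.9 / 1000 = 1540 kPa

1540 kPa


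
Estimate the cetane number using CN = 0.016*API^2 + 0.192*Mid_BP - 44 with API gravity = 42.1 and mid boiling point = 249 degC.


CN = 0.016 * 42.1^2 + 0.192 * 249 - 44
CN = 28.35856 + 47.808 - 44 = 32.16656

32.16656


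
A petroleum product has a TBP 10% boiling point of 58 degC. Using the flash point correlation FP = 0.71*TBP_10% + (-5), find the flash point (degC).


FP = 0.71 * 58 + (-5) = 36.18

36.18 degC


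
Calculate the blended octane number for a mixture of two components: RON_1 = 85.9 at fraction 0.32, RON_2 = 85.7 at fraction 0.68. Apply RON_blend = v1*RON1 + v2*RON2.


Linear blending: RON_blend = sum(vi * RONi)
Contribution 1: 0.32 * 85.9 = 27.488
Contribution 2: 0.68 * 85.7 = 58.276
RON_blend = 27.488 + 58.276 = 85.764

85.764


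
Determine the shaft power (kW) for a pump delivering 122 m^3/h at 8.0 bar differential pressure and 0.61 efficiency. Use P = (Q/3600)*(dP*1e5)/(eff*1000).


Q = 122 / 3600 = 0.0338889 m^3/s
P = 0.0338889 * (8.0 * 1e5) / 0.61 / 1000 = 44.44

44.44 kW


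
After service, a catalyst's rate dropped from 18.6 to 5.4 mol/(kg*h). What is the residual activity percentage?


Activity (%) = (rate_used / rate_fresh) * 100
rate_used = 5.4, rate_fresh = 18.6
= (5.4 / 18.6) * 100
= 0.2903 * 100 = 29.03

29.03 %


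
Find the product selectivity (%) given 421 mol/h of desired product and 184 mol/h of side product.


Selectivity = desired / (desired + undesired) * 100
Total products = 421 + 184 = 605 mol/h
S = 421 / 605 * 100
= 0.6959 * 100
= 69.59 %

69.59 %


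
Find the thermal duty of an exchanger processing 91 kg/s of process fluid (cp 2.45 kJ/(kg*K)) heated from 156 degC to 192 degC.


Q = m_dot * cp * delta_T
delta_T = 192 - 156 = 36 K
Q = 91 * 2.45 * 36
= 222.95 * 36
= 8026.2 kW

8026.2 kW


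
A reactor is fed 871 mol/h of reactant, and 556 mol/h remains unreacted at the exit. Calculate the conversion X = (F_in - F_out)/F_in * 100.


X = (F_in - F_out) / F_in * 100
Moles reacted = 871 - 556 = 315
X = 315 / 871 * 100
= 0.3617 * 100
= 36.17 %

36.17 %


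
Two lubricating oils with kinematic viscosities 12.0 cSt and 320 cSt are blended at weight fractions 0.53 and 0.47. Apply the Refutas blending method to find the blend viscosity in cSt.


Refutas method: VBN_i = 14.534*ln(ln(visc_i + 0.8)) + 10.975, blended linearly by mass fraction; since VBN is linear in VBI_i = ln(ln(visc_i + 0.8)) and the fractions sum to 1, blend VBI directly: visc = exp(exp(VBI_blend)) - 0.8
VBI_1 = ln(ln(12.0 + 0.8)) = 0.935876
VBI_2 = ln(ln(320 + 0.8)) = 1.75281
VBI_blend = 0.53 * 0.935876 + 0.47 * 1.75281 = 1.31983
visc_blend = exp(exp(1.31983)) - 0.8 = 41.42

41.42 cSt


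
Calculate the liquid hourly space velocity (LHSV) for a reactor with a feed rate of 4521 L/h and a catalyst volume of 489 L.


LHSV = volumetric feed rate / catalyst volume
= 4521 L/h / 489 L
= 9.245 h^-1

9.245 h^-1


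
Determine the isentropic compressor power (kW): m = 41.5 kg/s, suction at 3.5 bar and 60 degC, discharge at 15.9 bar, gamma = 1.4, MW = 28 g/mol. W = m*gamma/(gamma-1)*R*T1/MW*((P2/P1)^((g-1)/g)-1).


Isentropic work: W = m*(gamma/(gamma-1))*(R*T1/MW)*((P2/P1)^((gamma-1)/gamma) - 1)
T1 = 60 + 273.15 = 333.15 K
Pressure ratio = 15.9 / 3.5 = 4.54286
Exponent = (1.4 - 1)/1.4 = 0.285714
(P2/P1)^exp - 1 = 4.54286^0.285714 - 1 = 0.54102
W = 41.5 * 1.4 / 0.4 * 8.314 * 333.15 / 28 * 0.54102 = 7774

7774 kW


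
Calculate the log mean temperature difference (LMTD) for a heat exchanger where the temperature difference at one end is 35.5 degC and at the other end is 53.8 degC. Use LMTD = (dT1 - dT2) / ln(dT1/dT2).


LMTD = (dT1 - dT2) / ln(dT1/dT2)
= (35.5 - 53.8) / ln(35.5 / 53.8) = -18.3 / -0.415741 = 44.02

44.02 degC


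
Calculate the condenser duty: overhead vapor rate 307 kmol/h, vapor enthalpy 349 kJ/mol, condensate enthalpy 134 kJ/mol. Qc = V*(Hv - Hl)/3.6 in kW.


Qc = 307 * (349 - 134) / 3.6 = 307 * 215 / 3.6 = 18330

18330 kW


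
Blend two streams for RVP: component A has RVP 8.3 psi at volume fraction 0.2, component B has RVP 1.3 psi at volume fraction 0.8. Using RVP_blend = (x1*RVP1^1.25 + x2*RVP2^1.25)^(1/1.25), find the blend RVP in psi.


Chevron index: RVP_blend = (sum xi*RVPi^1.25)^(1/1.25)
RVP^1.25 terms: 0.2 * 8.3^1.25 + 0.8 * 1.3^1.25 = 3.92809
RVP_blend = 3.92809^(1/1.25) = 2.988

2.988 psi


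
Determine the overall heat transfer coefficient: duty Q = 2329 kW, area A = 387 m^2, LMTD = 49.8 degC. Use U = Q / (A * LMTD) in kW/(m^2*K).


From Q = U*A*LMTD, U = Q / (A * LMTD)
U = 2329 / (387 * 49.8) = 2329 / 19272.6 = 0.1208

0.1208 kW/(m^2*K)


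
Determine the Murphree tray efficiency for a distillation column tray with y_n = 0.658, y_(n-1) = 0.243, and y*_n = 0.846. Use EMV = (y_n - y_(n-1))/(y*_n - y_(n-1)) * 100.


Murphree vapor efficiency: EMV = (y_n - y_(n-1)) / (y*_n - y_(n-1)) * 100
EMV = (0.658 - 0.243) / (0.846 - 0.243) * 100 = 0.415 / 0.603 * 100 = 68.82

68.82 %


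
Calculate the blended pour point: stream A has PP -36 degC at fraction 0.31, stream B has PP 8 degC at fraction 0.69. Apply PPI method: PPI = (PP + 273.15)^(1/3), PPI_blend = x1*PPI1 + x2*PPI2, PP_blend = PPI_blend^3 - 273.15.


PPI_1 = (-36 + 273.15)^(1/3) = 6.189768
PPI_2 = (8 + 273.15)^(1/3) = 6.551077
PPI_blend = 0.31 * 6.189768 + 0.69 * 6.551077 = 6.439071
PP_blend = 6.439071^3 - 273.15 = 266.9744 - 273.15 = -6.18

-6.18 degC


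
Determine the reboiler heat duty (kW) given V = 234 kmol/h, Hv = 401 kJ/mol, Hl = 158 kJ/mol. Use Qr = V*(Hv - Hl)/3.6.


Qr = 234 * (401 - 158) / 3.6 = 234 * 243 / 3.6 = 15800

15800 kW


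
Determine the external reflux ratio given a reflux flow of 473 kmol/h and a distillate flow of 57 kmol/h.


Reflux ratio definition: R = L / D (liquid returned / distillate withdrawn)
L = 473 kmol/h, D = 57 kmol/h
R = 473 / 57 = 8.298

8.298


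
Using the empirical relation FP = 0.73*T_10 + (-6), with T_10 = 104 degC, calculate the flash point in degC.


FP = 0.73 * 104 + (-6) = 69.92

69.92 degC


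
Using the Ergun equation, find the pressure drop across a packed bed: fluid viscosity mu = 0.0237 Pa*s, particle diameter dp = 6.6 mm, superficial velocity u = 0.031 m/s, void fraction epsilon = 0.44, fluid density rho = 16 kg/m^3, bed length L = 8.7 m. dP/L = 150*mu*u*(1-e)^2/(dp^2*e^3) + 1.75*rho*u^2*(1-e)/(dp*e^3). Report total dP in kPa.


dp = 6.6 mm = 0.0066 m
Viscous term = 150*0.0237*0.031*(1-0.44)^2 / (0.0066^2*0.44^3) = 9313.9
Inertial term = 1.75*16*0.031^2*(1-0.44) / (0.0066*0.44^3) = 26.802
dP/L = 9313.9 + 26.802 = 9340.7 Pa/m
dP = 9340.7 * 8.7 / 1000 = 81.26 kPa

81.26 kPa


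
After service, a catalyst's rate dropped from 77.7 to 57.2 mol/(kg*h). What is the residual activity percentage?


Activity (%) = (rate_used / rate_fresh) * 100
rate_used = 57.2, rate_fresh = 77.7
= (57.2 / 77.7) * 100
= 0.7362 * 100 = 73.62

73.62 %


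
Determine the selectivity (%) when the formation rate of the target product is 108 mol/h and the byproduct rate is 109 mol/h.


Selectivity = desired / (desired + undesired) * 100
Total products = 108 + 109 = 217 mol/h
S = 108 / 217 * 100
= 0.4977 * 100
= 49.77 %

49.77 %


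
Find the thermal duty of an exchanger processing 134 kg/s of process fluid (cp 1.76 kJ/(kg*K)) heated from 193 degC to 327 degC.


Q = m_dot * cp * delta_T
delta_T = 327 - 193 = 134 K
Q = 134 * 1.76 * 134
= 235.84 * 134
= 31602.56 kW

31602.56 kW


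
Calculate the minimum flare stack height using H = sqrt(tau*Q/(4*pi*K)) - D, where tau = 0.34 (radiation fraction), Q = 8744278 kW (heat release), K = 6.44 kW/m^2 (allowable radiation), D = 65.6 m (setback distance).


tau*Q/(4*pi*K) = 0.34 * 8744278 / (4 * pi * 6.44) = 36737.3
sqrt(36737.3) = 191.67
H = 191.67 - 65.6 = 126.1

126.1 m


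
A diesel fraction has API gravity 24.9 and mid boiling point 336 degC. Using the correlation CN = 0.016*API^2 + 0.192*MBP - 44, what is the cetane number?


CN = 0.016 * 24.9^2 + 0.192 * 336 - 44
CN = 9.92016 + 64.512 - 44 = 30.43216

30.43216


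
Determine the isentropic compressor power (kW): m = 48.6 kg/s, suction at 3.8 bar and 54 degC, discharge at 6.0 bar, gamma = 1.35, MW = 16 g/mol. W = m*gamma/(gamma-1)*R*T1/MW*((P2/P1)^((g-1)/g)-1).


Isentropic work: W = m*(gamma/(gamma-1))*(R*T1/MW)*((P2/P1)^((gamma-1)/gamma) - 1)
T1 = 54 + 273.15 = 327.15 K
Pressure ratio = 6.0 / 3.8 = 1.57895
Exponent = (1.35 - 1)/1.35 = 0.259259
(P2/P1)^exp - 1 = 1.57895^0.259259 - 1 = 0.125716
W = 48.6 * 1.35 / 0.35 * 8.314 * 327.15 / 16 * 0.125716 = 4006

4006 kW


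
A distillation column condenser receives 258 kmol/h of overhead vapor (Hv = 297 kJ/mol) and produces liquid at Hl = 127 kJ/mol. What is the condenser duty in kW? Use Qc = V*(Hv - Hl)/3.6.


Qc = 258 * (297 - 127) / 3.6 = 258 * 170 / 3.6 = 12180

12180 kW


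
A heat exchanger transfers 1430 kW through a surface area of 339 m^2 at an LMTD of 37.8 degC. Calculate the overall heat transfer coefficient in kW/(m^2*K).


From Q = U*A*LMTD, U = Q / (A * LMTD)
U = 1430 / (339 * 37.8) = 1430 / 12814.2 = 0.1116

0.1116 kW/(m^2*K)


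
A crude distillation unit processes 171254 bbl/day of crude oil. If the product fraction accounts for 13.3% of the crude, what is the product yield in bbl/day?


Crude throughput = 171254 bbl/day
Fraction yield = 13.3%
yield = throughput * fraction / 100
yield = 171254 * 13.3 / 100 = 22776.782

22776.782 bbl/day


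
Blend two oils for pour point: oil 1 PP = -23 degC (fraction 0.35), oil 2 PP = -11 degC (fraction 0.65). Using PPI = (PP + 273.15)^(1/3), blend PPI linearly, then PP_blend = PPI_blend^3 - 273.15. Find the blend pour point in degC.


PPI_1 = (-23 + 273.15)^(1/3) = 6.300865
PPI_2 = (-11 + 273.15)^(1/3) = 6.400049
PPI_blend = 0.35 * 6.300865 + 0.65 * 6.400049 = 6.365335
PP_blend = 6.365335^3 - 273.15 = 257.9074 - 273.15 = -15.24

-15.24 degC


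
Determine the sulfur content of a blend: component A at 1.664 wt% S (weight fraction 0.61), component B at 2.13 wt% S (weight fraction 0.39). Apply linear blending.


Linear sulfur blending: S_blend = x1*S1 + x2*S2
Contribution 1: 0.61 * 1.664 = 1.01504 wt%
Contribution 2: 0.39 * 2.13 = 0.8307 wt%
S_blend = 1.01504 + 0.8307 = 1.84574

1.84574 wt%


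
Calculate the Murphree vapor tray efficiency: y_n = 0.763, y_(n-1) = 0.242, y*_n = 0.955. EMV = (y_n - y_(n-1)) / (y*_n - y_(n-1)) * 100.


Murphree vapor efficiency: EMV = (y_n - y_(n-1)) / (y*_n - y_(n-1)) * 100
EMV = (0.763 - 0.242) / (0.955 - 0.242) * 100 = 0.521 / 0.713 * 100 = 73.07

73.07 %


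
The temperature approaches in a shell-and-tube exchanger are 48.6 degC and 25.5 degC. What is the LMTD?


LMTD = (dT1 - dT2) / ln(dT1/dT2)
= (48.6 - 25.5) / ln(48.6 / 25.5) = 23.1 / 0.644945 = 35.82

35.82 degC


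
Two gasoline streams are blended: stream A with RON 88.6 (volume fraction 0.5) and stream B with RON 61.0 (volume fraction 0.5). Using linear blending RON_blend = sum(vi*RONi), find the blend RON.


Linear blending: RON_blend = sum(vi * RONi)
Contribution 1: 0.5 * 88.6 = 44.3
Contribution 2: 0.5 * 61.0 = 30.5
RON_blend = 44.3 + 30.5 = 74.8

74.8


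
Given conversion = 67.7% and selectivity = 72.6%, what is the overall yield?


Overall yield = conversion (%) * selectivity (%) / 100
Conversion = 67.7%, Selectivity = 72.6%
Y = 67.7 * 72.6 / 100
= 49.1502 %

49.1502 %


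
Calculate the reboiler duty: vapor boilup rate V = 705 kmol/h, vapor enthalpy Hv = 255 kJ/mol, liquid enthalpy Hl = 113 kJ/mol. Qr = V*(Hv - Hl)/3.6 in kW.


Qr = 705 * (255 - 113) / 3.6 = 705 * 142 / 3.6 = 27810

27810 kW


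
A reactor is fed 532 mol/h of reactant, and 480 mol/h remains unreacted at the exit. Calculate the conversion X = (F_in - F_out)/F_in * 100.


X = (F_in - F_out) / F_in * 100
Moles reacted = 532 - 480 = 52
X = 52 / 532 * 100
= 0.09774 * 100
= 9.774 %

9.774 %


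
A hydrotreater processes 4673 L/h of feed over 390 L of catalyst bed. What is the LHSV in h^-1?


LHSV = volumetric feed rate / catalyst volume
= 4673 L/h / 390 L
= 11.98 h^-1

11.98 h^-1


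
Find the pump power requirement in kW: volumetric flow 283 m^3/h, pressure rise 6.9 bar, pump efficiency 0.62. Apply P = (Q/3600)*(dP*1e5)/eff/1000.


Q = 283 / 3600 = 0.0786111 m^3/s
P = 0.0786111 * (6.9 * 1e5) / 0.62 / 1000 = 87.49

87.49 kW


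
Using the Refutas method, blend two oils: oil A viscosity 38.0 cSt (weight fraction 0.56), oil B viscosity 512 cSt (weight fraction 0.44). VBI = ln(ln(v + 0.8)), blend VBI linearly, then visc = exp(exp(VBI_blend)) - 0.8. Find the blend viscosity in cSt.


Refutas method: VBN_i = 14.534*ln(ln(visc_i + 0.8)) + 10.975, blended linearly by mass fraction; since VBN is linear in VBI_i = ln(ln(visc_i + 0.8)) and the fractions sum to 1, blend VBI directly: visc = exp(exp(VBI_blend)) - 0.8
VBI_1 = ln(ln(38.0 + 0.8)) = 1.29703
VBI_2 = ln(ln(512 + 0.8)) = 1.83096
VBI_blend = 0.56 * 1.29703 + 0.44 * 1.83096 = 1.53196
visc_blend = exp(exp(1.53196)) - 0.8 = 101.4

101.4 cSt


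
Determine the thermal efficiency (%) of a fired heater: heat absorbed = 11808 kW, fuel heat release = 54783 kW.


Furnace efficiency = Q_absorbed / Q_fuel * 100
= 11808 / 54783 * 100 = 21.55

21.55 %


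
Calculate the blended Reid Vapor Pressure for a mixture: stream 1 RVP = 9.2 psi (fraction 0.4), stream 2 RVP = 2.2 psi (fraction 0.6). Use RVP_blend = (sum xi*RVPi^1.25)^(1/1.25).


Chevron index: RVP_blend = (sum xi*RVPi^1.25)^(1/1.25)
RVP^1.25 terms: 0.4 * 9.2^1.25 + 0.6 * 2.2^1.25 = 8.01667
RVP_blend = 8.01667^(1/1.25) = 5.287

5.287 psi


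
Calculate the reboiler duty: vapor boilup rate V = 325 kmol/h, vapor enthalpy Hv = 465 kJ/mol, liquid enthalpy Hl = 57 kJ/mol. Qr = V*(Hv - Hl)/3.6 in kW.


Qr = 325 * (465 - 57) / 3.6 = 325 * 408 / 3.6 = 36830

36830 kW


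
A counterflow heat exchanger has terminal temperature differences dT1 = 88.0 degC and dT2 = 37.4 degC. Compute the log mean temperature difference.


LMTD = (dT1 - dT2) / ln(dT1/dT2)
= (88.0 - 37.4) / ln(88.0 / 37.4) = 50.6 / 0.855666 = 59.14

59.14 degC


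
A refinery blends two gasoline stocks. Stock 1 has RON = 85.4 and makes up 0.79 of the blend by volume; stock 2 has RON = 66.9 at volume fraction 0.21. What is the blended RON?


Linear blending: RON_blend = sum(vi * RONi)
Contribution 1: 0.79 * 85.4 = 67.466
Contribution 2: 0.21 * 66.9 = 14.049
RON_blend = 67.466 + 14.049 = 81.515

81.515
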